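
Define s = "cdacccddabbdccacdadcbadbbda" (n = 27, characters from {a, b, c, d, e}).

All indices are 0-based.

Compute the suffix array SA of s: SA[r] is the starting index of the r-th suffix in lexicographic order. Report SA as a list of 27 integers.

sorted suffixes:
  #0 SA[0]=26  'a'
  #1 SA[1]=8  'abbdccacdadcbadbbda'
  #2 SA[2]=2  'acccddabbdccacdadcbadbbda'
  #3 SA[3]=14  'acdadcbadbbda'
  #4 SA[4]=21  'adbbda'
  #5 SA[5]=17  'adcbadbbda'
  #6 SA[6]=20  'badbbda'
  #7 SA[7]=23  'bbda'
  #8 SA[8]=9  'bbdccacdadcbadbbda'
  #9 SA[9]=24  'bda'
  #10 SA[10]=10  'bdccacdadcbadbbda'
  #11 SA[11]=13  'cacdadcbadbbda'
  #12 SA[12]=19  'cbadbbda'
  #13 SA[13]=12  'ccacdadcbadbbda'
  #14 SA[14]=3  'cccddabbdccacdadcbadbbda'
  #15 SA[15]=4  'ccddabbdccacdadcbadbbda'
  #16 SA[16]=0  'cdacccddabbdccacdadcbadbbda'
  #17 SA[17]=15  'cdadcbadbbda'
  #18 SA[18]=5  'cddabbdccacdadcbadbbda'
  #19 SA[19]=25  'da'
  #20 SA[20]=7  'dabbdccacdadcbadbbda'
  #21 SA[21]=1  'dacccddabbdccacdadcbadbbda'
  #22 SA[22]=16  'dadcbadbbda'
  #23 SA[23]=22  'dbbda'
  #24 SA[24]=18  'dcbadbbda'
  #25 SA[25]=11  'dccacdadcbadbbda'
  #26 SA[26]=6  'ddabbdccacdadcbadbbda'

[26, 8, 2, 14, 21, 17, 20, 23, 9, 24, 10, 13, 19, 12, 3, 4, 0, 15, 5, 25, 7, 1, 16, 22, 18, 11, 6]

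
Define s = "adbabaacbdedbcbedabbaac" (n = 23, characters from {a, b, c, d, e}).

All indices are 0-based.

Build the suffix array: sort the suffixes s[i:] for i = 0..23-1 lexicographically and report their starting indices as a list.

[20, 5, 3, 17, 21, 6, 0, 19, 4, 2, 18, 12, 8, 14, 22, 7, 13, 16, 1, 11, 9, 15, 10]

rank→(start, suffix):
  0 → (20, 'aac')
  1 → (5, 'aacbdedbcbedabbaac')
  2 → (3, 'abaacbdedbcbedabbaac')
  3 → (17, 'abbaac')
  4 → (21, 'ac')
  5 → (6, 'acbdedbcbedabbaac')
  6 → (0, 'adbabaacbdedbcbedabbaac')
  7 → (19, 'baac')
  8 → (4, 'baacbdedbcbedabbaac')
  9 → (2, 'babaacbdedbcbedabbaac')
  10 → (18, 'bbaac')
  11 → (12, 'bcbedabbaac')
  12 → (8, 'bdedbcbedabbaac')
  13 → (14, 'bedabbaac')
  14 → (22, 'c')
  15 → (7, 'cbdedbcbedabbaac')
  16 → (13, 'cbedabbaac')
  17 → (16, 'dabbaac')
  18 → (1, 'dbabaacbdedbcbedabbaac')
  19 → (11, 'dbcbedabbaac')
  20 → (9, 'dedbcbedabbaac')
  21 → (15, 'edabbaac')
  22 → (10, 'edbcbedabbaac')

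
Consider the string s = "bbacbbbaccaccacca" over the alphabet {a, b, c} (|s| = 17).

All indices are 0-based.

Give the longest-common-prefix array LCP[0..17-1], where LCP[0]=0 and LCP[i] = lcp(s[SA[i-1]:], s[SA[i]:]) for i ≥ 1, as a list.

[0, 1, 2, 4, 7, 0, 3, 1, 4, 2, 0, 2, 5, 1, 1, 3, 6]

rank | idx | suffix
   0 |  16 | a
   1 |   2 | acbbbaccaccacca
   2 |  13 | acca
   3 |  10 | accacca
   4 |   7 | accaccacca
   5 |   1 | bacbbbaccaccacca
   6 |   6 | baccaccacca
   7 |   0 | bbacbbbaccaccacca
   8 |   5 | bbaccaccacca
   9 |   4 | bbbaccaccacca
  10 |  15 | ca
  11 |  12 | cacca
  12 |   9 | caccacca
  13 |   3 | cbbbaccaccacca
  14 |  14 | cca
  15 |  11 | ccacca
  16 |   8 | ccaccacca

SA = [16, 2, 13, 10, 7, 1, 6, 0, 5, 4, 15, 12, 9, 3, 14, 11, 8]
rank  pair      lcp
   1  s[16:],s[2:]  1  'a'
   2  s[2:],s[13:]  2  'ac'
   3  s[13:],s[10:]  4  'acca'
   4  s[10:],s[7:]  7  'accacca'
   5  s[7:],s[1:]  0  ''
   6  s[1:],s[6:]  3  'bac'
   7  s[6:],s[0:]  1  'b'
   8  s[0:],s[5:]  4  'bbac'
   9  s[5:],s[4:]  2  'bb'
  10  s[4:],s[15:]  0  ''
  11  s[15:],s[12:]  2  'ca'
  12  s[12:],s[9:]  5  'cacca'
  13  s[9:],s[3:]  1  'c'
  14  s[3:],s[14:]  1  'c'
  15  s[14:],s[11:]  3  'cca'
  16  s[11:],s[8:]  6  'ccacca'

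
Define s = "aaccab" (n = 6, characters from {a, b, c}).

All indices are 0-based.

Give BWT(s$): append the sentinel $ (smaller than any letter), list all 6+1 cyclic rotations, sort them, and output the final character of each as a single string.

rank  rotation last
    0  $aaccab  b
    1  aaccab$  $
    2  ab$aacc  c
    3  accab$a  a
    4  b$aacca  a
    5  cab$aac  c
    6  ccab$aa  a

b$caaca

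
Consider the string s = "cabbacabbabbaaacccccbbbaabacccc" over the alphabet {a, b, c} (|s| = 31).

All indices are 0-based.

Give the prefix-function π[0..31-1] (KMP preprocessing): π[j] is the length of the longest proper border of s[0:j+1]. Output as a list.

[0, 0, 0, 0, 0, 1, 2, 3, 4, 5, 0, 0, 0, 0, 0, 1, 1, 1, 1, 1, 0, 0, 0, 0, 0, 0, 0, 1, 1, 1, 1]

π[0] = 0
j=1 s[j]='a': π[1]=0 (border '')
j=2 s[j]='b': π[2]=0 (border '')
j=3 s[j]='b': π[3]=0 (border '')
j=4 s[j]='a': π[4]=0 (border '')
j=5 s[j]='c': π[5]=1 (border 'c')
j=6 s[j]='a': π[6]=2 (border 'ca')
j=7 s[j]='b': π[7]=3 (border 'cab')
j=8 s[j]='b': π[8]=4 (border 'cabb')
j=9 s[j]='a': π[9]=5 (border 'cabba')
j=10 s[j]='b': k: 5→0; π[10]=0 (border '')
j=11 s[j]='b': π[11]=0 (border '')
j=12 s[j]='a': π[12]=0 (border '')
j=13 s[j]='a': π[13]=0 (border '')
j=14 s[j]='a': π[14]=0 (border '')
j=15 s[j]='c': π[15]=1 (border 'c')
j=16 s[j]='c': k: 1→0; π[16]=1 (border 'c')
j=17 s[j]='c': k: 1→0; π[17]=1 (border 'c')
j=18 s[j]='c': k: 1→0; π[18]=1 (border 'c')
j=19 s[j]='c': k: 1→0; π[19]=1 (border 'c')
j=20 s[j]='b': k: 1→0; π[20]=0 (border '')
j=21 s[j]='b': π[21]=0 (border '')
j=22 s[j]='b': π[22]=0 (border '')
j=23 s[j]='a': π[23]=0 (border '')
j=24 s[j]='a': π[24]=0 (border '')
j=25 s[j]='b': π[25]=0 (border '')
j=26 s[j]='a': π[26]=0 (border '')
j=27 s[j]='c': π[27]=1 (border 'c')
j=28 s[j]='c': k: 1→0; π[28]=1 (border 'c')
j=29 s[j]='c': k: 1→0; π[29]=1 (border 'c')
j=30 s[j]='c': k: 1→0; π[30]=1 (border 'c')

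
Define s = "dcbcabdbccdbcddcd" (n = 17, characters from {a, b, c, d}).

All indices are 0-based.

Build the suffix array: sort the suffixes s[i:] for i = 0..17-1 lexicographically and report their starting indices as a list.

rank | idx | suffix
   0 |   4 | abdbccdbcddcd
   1 |   2 | bcabdbccdbcddcd
   2 |   7 | bccdbcddcd
   3 |  11 | bcddcd
   4 |   5 | bdbccdbcddcd
   5 |   3 | cabdbccdbcddcd
   6 |   1 | cbcabdbccdbcddcd
   7 |   8 | ccdbcddcd
   8 |  15 | cd
   9 |   9 | cdbcddcd
  10 |  12 | cddcd
  11 |  16 | d
  12 |   6 | dbccdbcddcd
  13 |  10 | dbcddcd
  14 |   0 | dcbcabdbccdbcddcd
  15 |  14 | dcd
  16 |  13 | ddcd

[4, 2, 7, 11, 5, 3, 1, 8, 15, 9, 12, 16, 6, 10, 0, 14, 13]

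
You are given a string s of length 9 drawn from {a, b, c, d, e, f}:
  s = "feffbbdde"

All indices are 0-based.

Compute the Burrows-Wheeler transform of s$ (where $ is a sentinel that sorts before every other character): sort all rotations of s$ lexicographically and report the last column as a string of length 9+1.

rank  rotation    last
    0  $feffbbdde  e
    1  bbdde$feff  f
    2  bdde$feffb  b
    3  dde$feffbb  b
    4  de$feffbbd  d
    5  e$feffbbdd  d
    6  effbbdde$f  f
    7  fbbdde$fef  f
    8  feffbbdde$  $
    9  ffbbdde$fe  e

efbbddff$e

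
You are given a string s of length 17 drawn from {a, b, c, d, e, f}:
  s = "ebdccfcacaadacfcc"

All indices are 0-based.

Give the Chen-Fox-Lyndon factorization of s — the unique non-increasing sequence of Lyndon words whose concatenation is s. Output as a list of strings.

emit factor 1: 'e' (i=0, period=1)
emit factor 2: 'bdccfc' (i=1, period=6)
emit factor 3: 'ac' (i=7, period=2)
emit factor 4: 'aadacfcc' (i=9, period=8)

["e", "bdccfc", "ac", "aadacfcc"]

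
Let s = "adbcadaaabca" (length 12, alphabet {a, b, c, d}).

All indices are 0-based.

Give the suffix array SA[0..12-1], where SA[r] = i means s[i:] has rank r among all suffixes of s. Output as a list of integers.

[11, 6, 7, 8, 4, 0, 9, 2, 10, 3, 5, 1]

rank→(start, suffix):
  0 → (11, 'a')
  1 → (6, 'aaabca')
  2 → (7, 'aabca')
  3 → (8, 'abca')
  4 → (4, 'adaaabca')
  5 → (0, 'adbcadaaabca')
  6 → (9, 'bca')
  7 → (2, 'bcadaaabca')
  8 → (10, 'ca')
  9 → (3, 'cadaaabca')
  10 → (5, 'daaabca')
  11 → (1, 'dbcadaaabca')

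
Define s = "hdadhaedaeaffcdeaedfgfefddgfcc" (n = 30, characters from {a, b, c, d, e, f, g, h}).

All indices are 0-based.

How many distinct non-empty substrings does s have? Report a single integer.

sorted suffixes:
  #0 SA[0]=2  'adhaedaeaffcdeaedfgfefddgfcc'
  #1 SA[1]=8  'aeaffcdeaedfgfefddgfcc'
  #2 SA[2]=5  'aedaeaffcdeaedfgfefddgfcc'
  #3 SA[3]=16  'aedfgfefddgfcc'
  #4 SA[4]=10  'affcdeaedfgfefddgfcc'
  #5 SA[5]=29  'c'
  #6 SA[6]=28  'cc'
  #7 SA[7]=13  'cdeaedfgfefddgfcc'
  #8 SA[8]=1  'dadhaedaeaffcdeaedfgfefddgfcc'
  #9 SA[9]=7  'daeaffcdeaedfgfefddgfcc'
  #10 SA[10]=24  'ddgfcc'
  #11 SA[11]=14  'deaedfgfefddgfcc'
  #12 SA[12]=18  'dfgfefddgfcc'
  #13 SA[13]=25  'dgfcc'
  #14 SA[14]=3  'dhaedaeaffcdeaedfgfefddgfcc'
  #15 SA[15]=15  'eaedfgfefddgfcc'
  #16 SA[16]=9  'eaffcdeaedfgfefddgfcc'
  #17 SA[17]=6  'edaeaffcdeaedfgfefddgfcc'
  #18 SA[18]=17  'edfgfefddgfcc'
  #19 SA[19]=22  'efddgfcc'
  #20 SA[20]=27  'fcc'
  #21 SA[21]=12  'fcdeaedfgfefddgfcc'
  #22 SA[22]=23  'fddgfcc'
  #23 SA[23]=21  'fefddgfcc'
  #24 SA[24]=11  'ffcdeaedfgfefddgfcc'
  #25 SA[25]=19  'fgfefddgfcc'
  #26 SA[26]=26  'gfcc'
  #27 SA[27]=20  'gfefddgfcc'
  #28 SA[28]=4  'haedaeaffcdeaedfgfefddgfcc'
  #29 SA[29]=0  'hdadhaedaeaffcdeaedfgfefddgfcc'

SA = [2, 8, 5, 16, 10, 29, 28, 13, 1, 7, 24, 14, 18, 25, 3, 15, 9, 6, 17, 22, 27, 12, 23, 21, 11, 19, 26, 20, 4, 0]
i: (SA[i-1],SA[i]) lcp shared
  1: (2,8) 1 'a'
  2: (8,5) 2 'ae'
  3: (5,16) 3 'aed'
  4: (16,10) 1 'a'
  5: (10,29) 0 ''
  6: (29,28) 1 'c'
  7: (28,13) 1 'c'
  8: (13,1) 0 ''
  9: (1,7) 2 'da'
  10: (7,24) 1 'd'
  11: (24,14) 1 'd'
  12: (14,18) 1 'd'
  13: (18,25) 1 'd'
  14: (25,3) 1 'd'
  15: (3,15) 0 ''
  16: (15,9) 2 'ea'
  17: (9,6) 1 'e'
  18: (6,17) 2 'ed'
  19: (17,22) 1 'e'
  20: (22,27) 0 ''
  21: (27,12) 2 'fc'
  22: (12,23) 1 'f'
  23: (23,21) 1 'f'
  24: (21,11) 1 'f'
  25: (11,19) 1 'f'
  26: (19,26) 0 ''
  27: (26,20) 2 'gf'
  28: (20,4) 0 ''
  29: (4,0) 1 'h'

n(n+1)/2 = 30·31/2 = 465
Σ LCP = 0 + 1 + 2 + 3 + 1 + 0 + 1 + 1 + 0 + 2 + 1 + 1 + 1 + 1 + 1 + 0 + 2 + 1 + 2 + 1 + 0 + 2 + 1 + 1 + 1 + 1 + 0 + 2 + 0 + 1 = 31
distinct = 465 − 31 = 434

434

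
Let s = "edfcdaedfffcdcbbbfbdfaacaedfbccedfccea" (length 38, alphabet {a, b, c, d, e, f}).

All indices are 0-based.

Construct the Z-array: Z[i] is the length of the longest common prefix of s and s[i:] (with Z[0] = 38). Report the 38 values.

Z[0]=38
i=1: i≥r, start 0; Z[1]=0
i=2: i≥r, start 0; Z[2]=0
i=3: i≥r, start 0; Z[3]=0
i=4: i≥r, start 0; Z[4]=0
i=5: i≥r, start 0; Z[5]=0
i=6: i≥r, start 0; Z[6]=3 grow→box=[6,9)
i=7: min(r-i=2, Z[1]=0)=0; Z[7]=0
i=8: min(r-i=1, Z[2]=0)=0; Z[8]=0
i=9: i≥r, start 0; Z[9]=0
i=10: i≥r, start 0; Z[10]=0
i=11: i≥r, start 0; Z[11]=0
i=12: i≥r, start 0; Z[12]=0
i=13: i≥r, start 0; Z[13]=0
i=14: i≥r, start 0; Z[14]=0
i=15: i≥r, start 0; Z[15]=0
i=16: i≥r, start 0; Z[16]=0
i=17: i≥r, start 0; Z[17]=0
i=18: i≥r, start 0; Z[18]=0
i=19: i≥r, start 0; Z[19]=0
i=20: i≥r, start 0; Z[20]=0
i=21: i≥r, start 0; Z[21]=0
i=22: i≥r, start 0; Z[22]=0
i=23: i≥r, start 0; Z[23]=0
i=24: i≥r, start 0; Z[24]=0
i=25: i≥r, start 0; Z[25]=3 grow→box=[25,28)
i=26: min(r-i=2, Z[1]=0)=0; Z[26]=0
i=27: min(r-i=1, Z[2]=0)=0; Z[27]=0
i=28: i≥r, start 0; Z[28]=0
i=29: i≥r, start 0; Z[29]=0
i=30: i≥r, start 0; Z[30]=0
i=31: i≥r, start 0; Z[31]=4 grow→box=[31,35)
i=32: min(r-i=3, Z[1]=0)=0; Z[32]=0
i=33: min(r-i=2, Z[2]=0)=0; Z[33]=0
i=34: min(r-i=1, Z[3]=0)=0; Z[34]=0
i=35: i≥r, start 0; Z[35]=0
i=36: i≥r, start 0; Z[36]=1 grow→box=[36,37)
i=37: i≥r, start 0; Z[37]=0

[38, 0, 0, 0, 0, 0, 3, 0, 0, 0, 0, 0, 0, 0, 0, 0, 0, 0, 0, 0, 0, 0, 0, 0, 0, 3, 0, 0, 0, 0, 0, 4, 0, 0, 0, 0, 1, 0]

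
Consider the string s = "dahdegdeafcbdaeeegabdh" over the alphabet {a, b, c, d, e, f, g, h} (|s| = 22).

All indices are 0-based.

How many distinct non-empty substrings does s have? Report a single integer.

234

rank | idx | suffix
   0 |  18 | abdh
   1 |  13 | aeeegabdh
   2 |   8 | afcbdaeeegabdh
   3 |   1 | ahdegdeafcbdaeeegabdh
   4 |  11 | bdaeeegabdh
   5 |  19 | bdh
   6 |  10 | cbdaeeegabdh
   7 |  12 | daeeegabdh
   8 |   0 | dahdegdeafcbdaeeegabdh
   9 |   6 | deafcbdaeeegabdh
  10 |   3 | degdeafcbdaeeegabdh
  11 |  20 | dh
  12 |   7 | eafcbdaeeegabdh
  13 |  14 | eeegabdh
  14 |  15 | eegabdh
  15 |  16 | egabdh
  16 |   4 | egdeafcbdaeeegabdh
  17 |   9 | fcbdaeeegabdh
  18 |  17 | gabdh
  19 |   5 | gdeafcbdaeeegabdh
  20 |  21 | h
  21 |   2 | hdegdeafcbdaeeegabdh

SA = [18, 13, 8, 1, 11, 19, 10, 12, 0, 6, 3, 20, 7, 14, 15, 16, 4, 9, 17, 5, 21, 2]
rank  pair      lcp
   1  s[18:],s[13:]  1  'a'
   2  s[13:],s[8:]  1  'a'
   3  s[8:],s[1:]  1  'a'
   4  s[1:],s[11:]  0  ''
   5  s[11:],s[19:]  2  'bd'
   6  s[19:],s[10:]  0  ''
   7  s[10:],s[12:]  0  ''
   8  s[12:],s[0:]  2  'da'
   9  s[0:],s[6:]  1  'd'
  10  s[6:],s[3:]  2  'de'
  11  s[3:],s[20:]  1  'd'
  12  s[20:],s[7:]  0  ''
  13  s[7:],s[14:]  1  'e'
  14  s[14:],s[15:]  2  'ee'
  15  s[15:],s[16:]  1  'e'
  16  s[16:],s[4:]  2  'eg'
  17  s[4:],s[9:]  0  ''
  18  s[9:],s[17:]  0  ''
  19  s[17:],s[5:]  1  'g'
  20  s[5:],s[21:]  0  ''
  21  s[21:],s[2:]  1  'h'

n(n+1)/2 = 22·23/2 = 253
Σ LCP = 0 + 1 + 1 + 1 + 0 + 2 + 0 + 0 + 2 + 1 + 2 + 1 + 0 + 1 + 2 + 1 + 2 + 0 + 0 + 1 + 0 + 1 = 19
distinct = 253 − 19 = 234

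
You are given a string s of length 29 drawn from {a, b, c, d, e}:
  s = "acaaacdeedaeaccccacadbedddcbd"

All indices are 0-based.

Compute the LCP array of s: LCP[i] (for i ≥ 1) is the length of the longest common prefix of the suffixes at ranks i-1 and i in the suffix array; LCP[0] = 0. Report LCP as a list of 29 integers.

[0, 2, 1, 3, 2, 2, 1, 1, 0, 1, 0, 2, 2, 1, 1, 2, 3, 1, 0, 1, 1, 1, 1, 2, 1, 0, 1, 2, 1]

rank | idx | suffix
   0 |   2 | aaacdeedaeaccccacadbedddcbd
   1 |   3 | aacdeedaeaccccacadbedddcbd
   2 |   0 | acaaacdeedaeaccccacadbedddcbd
   3 |  17 | acadbedddcbd
   4 |  12 | accccacadbedddcbd
   5 |   4 | acdeedaeaccccacadbedddcbd
   6 |  19 | adbedddcbd
   7 |  10 | aeaccccacadbedddcbd
   8 |  27 | bd
   9 |  21 | bedddcbd
  10 |   1 | caaacdeedaeaccccacadbedddcbd
  11 |  16 | cacadbedddcbd
  12 |  18 | cadbedddcbd
  13 |  26 | cbd
  14 |  15 | ccacadbedddcbd
  15 |  14 | cccacadbedddcbd
  16 |  13 | ccccacadbedddcbd
  17 |   5 | cdeedaeaccccacadbedddcbd
  18 |  28 | d
  19 |   9 | daeaccccacadbedddcbd
  20 |  20 | dbedddcbd
  21 |  25 | dcbd
  22 |  24 | ddcbd
  23 |  23 | dddcbd
  24 |   6 | deedaeaccccacadbedddcbd
  25 |  11 | eaccccacadbedddcbd
  26 |   8 | edaeaccccacadbedddcbd
  27 |  22 | edddcbd
  28 |   7 | eedaeaccccacadbedddcbd

SA = [2, 3, 0, 17, 12, 4, 19, 10, 27, 21, 1, 16, 18, 26, 15, 14, 13, 5, 28, 9, 20, 25, 24, 23, 6, 11, 8, 22, 7]
i: (SA[i-1],SA[i]) lcp shared
  1: (2,3) 2 'aa'
  2: (3,0) 1 'a'
  3: (0,17) 3 'aca'
  4: (17,12) 2 'ac'
  5: (12,4) 2 'ac'
  6: (4,19) 1 'a'
  7: (19,10) 1 'a'
  8: (10,27) 0 ''
  9: (27,21) 1 'b'
  10: (21,1) 0 ''
  11: (1,16) 2 'ca'
  12: (16,18) 2 'ca'
  13: (18,26) 1 'c'
  14: (26,15) 1 'c'
  15: (15,14) 2 'cc'
  16: (14,13) 3 'ccc'
  17: (13,5) 1 'c'
  18: (5,28) 0 ''
  19: (28,9) 1 'd'
  20: (9,20) 1 'd'
  21: (20,25) 1 'd'
  22: (25,24) 1 'd'
  23: (24,23) 2 'dd'
  24: (23,6) 1 'd'
  25: (6,11) 0 ''
  26: (11,8) 1 'e'
  27: (8,22) 2 'ed'
  28: (22,7) 1 'e'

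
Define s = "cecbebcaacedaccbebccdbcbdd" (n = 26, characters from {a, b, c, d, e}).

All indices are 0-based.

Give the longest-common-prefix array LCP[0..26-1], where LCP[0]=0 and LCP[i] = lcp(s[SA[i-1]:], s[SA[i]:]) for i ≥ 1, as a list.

rank | idx | suffix
   0 |   7 | aacedaccbebccdbcbdd
   1 |  12 | accbebccdbcbdd
   2 |   8 | acedaccbebccdbcbdd
   3 |   5 | bcaacedaccbebccdbcbdd
   4 |  21 | bcbdd
   5 |  17 | bccdbcbdd
   6 |  23 | bdd
   7 |   3 | bebcaacedaccbebccdbcbdd
   8 |  15 | bebccdbcbdd
   9 |   6 | caacedaccbebccdbcbdd
  10 |  22 | cbdd
  11 |   2 | cbebcaacedaccbebccdbcbdd
  12 |  14 | cbebccdbcbdd
  13 |  13 | ccbebccdbcbdd
  14 |  18 | ccdbcbdd
  15 |  19 | cdbcbdd
  16 |   0 | cecbebcaacedaccbebccdbcbdd
  17 |   9 | cedaccbebccdbcbdd
  18 |  25 | d
  19 |  11 | daccbebccdbcbdd
  20 |  20 | dbcbdd
  21 |  24 | dd
  22 |   4 | ebcaacedaccbebccdbcbdd
  23 |  16 | ebccdbcbdd
  24 |   1 | ecbebcaacedaccbebccdbcbdd
  25 |  10 | edaccbebccdbcbdd

SA = [7, 12, 8, 5, 21, 17, 23, 3, 15, 6, 22, 2, 14, 13, 18, 19, 0, 9, 25, 11, 20, 24, 4, 16, 1, 10]
i: (SA[i-1],SA[i]) lcp shared
  1: (7,12) 1 'a'
  2: (12,8) 2 'ac'
  3: (8,5) 0 ''
  4: (5,21) 2 'bc'
  5: (21,17) 2 'bc'
  6: (17,23) 1 'b'
  7: (23,3) 1 'b'
  8: (3,15) 4 'bebc'
  9: (15,6) 0 ''
  10: (6,22) 1 'c'
  11: (22,2) 2 'cb'
  12: (2,14) 5 'cbebc'
  13: (14,13) 1 'c'
  14: (13,18) 2 'cc'
  15: (18,19) 1 'c'
  16: (19,0) 1 'c'
  17: (0,9) 2 'ce'
  18: (9,25) 0 ''
  19: (25,11) 1 'd'
  20: (11,20) 1 'd'
  21: (20,24) 1 'd'
  22: (24,4) 0 ''
  23: (4,16) 3 'ebc'
  24: (16,1) 1 'e'
  25: (1,10) 1 'e'

[0, 1, 2, 0, 2, 2, 1, 1, 4, 0, 1, 2, 5, 1, 2, 1, 1, 2, 0, 1, 1, 1, 0, 3, 1, 1]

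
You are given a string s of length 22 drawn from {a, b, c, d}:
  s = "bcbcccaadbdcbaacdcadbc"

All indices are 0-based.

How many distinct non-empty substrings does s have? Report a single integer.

rank | idx | suffix
   0 |  13 | aacdcadbc
   1 |   6 | aadbdcbaacdcadbc
   2 |  14 | acdcadbc
   3 |  18 | adbc
   4 |   7 | adbdcbaacdcadbc
   5 |  12 | baacdcadbc
   6 |  20 | bc
   7 |   0 | bcbcccaadbdcbaacdcadbc
   8 |   2 | bcccaadbdcbaacdcadbc
   9 |   9 | bdcbaacdcadbc
  10 |  21 | c
  11 |   5 | caadbdcbaacdcadbc
  12 |  17 | cadbc
  13 |  11 | cbaacdcadbc
  14 |   1 | cbcccaadbdcbaacdcadbc
  15 |   4 | ccaadbdcbaacdcadbc
  16 |   3 | cccaadbdcbaacdcadbc
  17 |  15 | cdcadbc
  18 |  19 | dbc
  19 |   8 | dbdcbaacdcadbc
  20 |  16 | dcadbc
  21 |  10 | dcbaacdcadbc

SA = [13, 6, 14, 18, 7, 12, 20, 0, 2, 9, 21, 5, 17, 11, 1, 4, 3, 15, 19, 8, 16, 10]
rank  pair      lcp
   1  s[13:],s[6:]  2  'aa'
   2  s[6:],s[14:]  1  'a'
   3  s[14:],s[18:]  1  'a'
   4  s[18:],s[7:]  3  'adb'
   5  s[7:],s[12:]  0  ''
   6  s[12:],s[20:]  1  'b'
   7  s[20:],s[0:]  2  'bc'
   8  s[0:],s[2:]  2  'bc'
   9  s[2:],s[9:]  1  'b'
  10  s[9:],s[21:]  0  ''
  11  s[21:],s[5:]  1  'c'
  12  s[5:],s[17:]  2  'ca'
  13  s[17:],s[11:]  1  'c'
  14  s[11:],s[1:]  2  'cb'
  15  s[1:],s[4:]  1  'c'
  16  s[4:],s[3:]  2  'cc'
  17  s[3:],s[15:]  1  'c'
  18  s[15:],s[19:]  0  ''
  19  s[19:],s[8:]  2  'db'
  20  s[8:],s[16:]  1  'd'
  21  s[16:],s[10:]  2  'dc'

n(n+1)/2 = 22·23/2 = 253
Σ LCP = 0 + 2 + 1 + 1 + 3 + 0 + 1 + 2 + 2 + 1 + 0 + 1 + 2 + 1 + 2 + 1 + 2 + 1 + 0 + 2 + 1 + 2 = 28
distinct = 253 − 28 = 225

225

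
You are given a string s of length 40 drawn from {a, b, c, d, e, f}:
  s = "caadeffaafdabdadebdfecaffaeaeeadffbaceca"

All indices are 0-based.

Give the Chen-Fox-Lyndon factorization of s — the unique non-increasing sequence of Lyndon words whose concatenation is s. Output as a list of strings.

emit factor 1: 'c' (i=0, period=1)
emit factor 2: 'aadeffaafdabdadebdfecaffaeaeeadffbacec' (i=1, period=38)
emit factor 3: 'a' (i=39, period=1)

["c", "aadeffaafdabdadebdfecaffaeaeeadffbacec", "a"]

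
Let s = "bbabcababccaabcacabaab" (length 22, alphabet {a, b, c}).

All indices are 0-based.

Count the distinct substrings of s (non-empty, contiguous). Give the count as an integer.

rank | idx | suffix
   0 |  19 | aab
   1 |  11 | aabcacabaab
   2 |  20 | ab
   3 |  17 | abaab
   4 |   5 | ababccaabcacabaab
   5 |   2 | abcababccaabcacabaab
   6 |  12 | abcacabaab
   7 |   7 | abccaabcacabaab
   8 |  15 | acabaab
   9 |  21 | b
  10 |  18 | baab
  11 |   1 | babcababccaabcacabaab
  12 |   6 | babccaabcacabaab
  13 |   0 | bbabcababccaabcacabaab
  14 |   3 | bcababccaabcacabaab
  15 |  13 | bcacabaab
  16 |   8 | bccaabcacabaab
  17 |  10 | caabcacabaab
  18 |  16 | cabaab
  19 |   4 | cababccaabcacabaab
  20 |  14 | cacabaab
  21 |   9 | ccaabcacabaab

SA = [19, 11, 20, 17, 5, 2, 12, 7, 15, 21, 18, 1, 6, 0, 3, 13, 8, 10, 16, 4, 14, 9]
rank  pair      lcp
   1  s[19:],s[11:]  3  'aab'
   2  s[11:],s[20:]  1  'a'
   3  s[20:],s[17:]  2  'ab'
   4  s[17:],s[5:]  3  'aba'
   5  s[5:],s[2:]  2  'ab'
   6  s[2:],s[12:]  4  'abca'
   7  s[12:],s[7:]  3  'abc'
   8  s[7:],s[15:]  1  'a'
   9  s[15:],s[21:]  0  ''
  10  s[21:],s[18:]  1  'b'
  11  s[18:],s[1:]  2  'ba'
  12  s[1:],s[6:]  4  'babc'
  13  s[6:],s[0:]  1  'b'
  14  s[0:],s[3:]  1  'b'
  15  s[3:],s[13:]  3  'bca'
  16  s[13:],s[8:]  2  'bc'
  17  s[8:],s[10:]  0  ''
  18  s[10:],s[16:]  2  'ca'
  19  s[16:],s[4:]  4  'caba'
  20  s[4:],s[14:]  2  'ca'
  21  s[14:],s[9:]  1  'c'

n(n+1)/2 = 22·23/2 = 253
Σ LCP = 0 + 3 + 1 + 2 + 3 + 2 + 4 + 3 + 1 + 0 + 1 + 2 + 4 + 1 + 1 + 3 + 2 + 0 + 2 + 4 + 2 + 1 = 42
distinct = 253 − 42 = 211

211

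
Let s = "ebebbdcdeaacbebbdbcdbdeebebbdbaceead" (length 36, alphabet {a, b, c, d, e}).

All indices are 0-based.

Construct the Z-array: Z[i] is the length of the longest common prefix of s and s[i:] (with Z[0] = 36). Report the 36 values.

[36, 0, 2, 0, 0, 0, 0, 0, 1, 0, 0, 0, 0, 2, 0, 0, 0, 0, 0, 0, 0, 0, 1, 6, 0, 2, 0, 0, 0, 0, 0, 0, 1, 1, 0, 0]

Z[0]=36
i=1: i≥r, start 0; Z[1]=0
i=2: i≥r, start 0; Z[2]=2 grow→box=[2,4)
i=3: min(r-i=1, Z[1]=0)=0; Z[3]=0
i=4: i≥r, start 0; Z[4]=0
i=5: i≥r, start 0; Z[5]=0
i=6: i≥r, start 0; Z[6]=0
i=7: i≥r, start 0; Z[7]=0
i=8: i≥r, start 0; Z[8]=1 grow→box=[8,9)
i=9: i≥r, start 0; Z[9]=0
i=10: i≥r, start 0; Z[10]=0
i=11: i≥r, start 0; Z[11]=0
i=12: i≥r, start 0; Z[12]=0
i=13: i≥r, start 0; Z[13]=2 grow→box=[13,15)
i=14: min(r-i=1, Z[1]=0)=0; Z[14]=0
i=15: i≥r, start 0; Z[15]=0
i=16: i≥r, start 0; Z[16]=0
i=17: i≥r, start 0; Z[17]=0
i=18: i≥r, start 0; Z[18]=0
i=19: i≥r, start 0; Z[19]=0
i=20: i≥r, start 0; Z[20]=0
i=21: i≥r, start 0; Z[21]=0
i=22: i≥r, start 0; Z[22]=1 grow→box=[22,23)
i=23: i≥r, start 0; Z[23]=6 grow→box=[23,29)
i=24: min(r-i=5, Z[1]=0)=0; Z[24]=0
i=25: min(r-i=4, Z[2]=2)=2; Z[25]=2
i=26: min(r-i=3, Z[3]=0)=0; Z[26]=0
i=27: min(r-i=2, Z[4]=0)=0; Z[27]=0
i=28: min(r-i=1, Z[5]=0)=0; Z[28]=0
i=29: i≥r, start 0; Z[29]=0
i=30: i≥r, start 0; Z[30]=0
i=31: i≥r, start 0; Z[31]=0
i=32: i≥r, start 0; Z[32]=1 grow→box=[32,33)
i=33: i≥r, start 0; Z[33]=1 grow→box=[33,34)
i=34: i≥r, start 0; Z[34]=0
i=35: i≥r, start 0; Z[35]=0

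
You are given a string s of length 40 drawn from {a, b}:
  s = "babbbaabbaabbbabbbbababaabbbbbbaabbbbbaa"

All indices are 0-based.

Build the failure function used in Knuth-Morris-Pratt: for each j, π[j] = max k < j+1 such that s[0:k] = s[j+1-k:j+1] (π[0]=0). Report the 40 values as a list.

π[0] = 0
j=1 s[j]='a': π[1]=0 (border '')
j=2 s[j]='b': π[2]=1 (border 'b')
j=3 s[j]='b': k: 1→0; π[3]=1 (border 'b')
j=4 s[j]='b': k: 1→0; π[4]=1 (border 'b')
j=5 s[j]='a': π[5]=2 (border 'ba')
j=6 s[j]='a': k: 2→0; π[6]=0 (border '')
j=7 s[j]='b': π[7]=1 (border 'b')
j=8 s[j]='b': k: 1→0; π[8]=1 (border 'b')
j=9 s[j]='a': π[9]=2 (border 'ba')
j=10 s[j]='a': k: 2→0; π[10]=0 (border '')
j=11 s[j]='b': π[11]=1 (border 'b')
j=12 s[j]='b': k: 1→0; π[12]=1 (border 'b')
j=13 s[j]='b': k: 1→0; π[13]=1 (border 'b')
j=14 s[j]='a': π[14]=2 (border 'ba')
j=15 s[j]='b': π[15]=3 (border 'bab')
j=16 s[j]='b': π[16]=4 (border 'babb')
j=17 s[j]='b': π[17]=5 (border 'babbb')
j=18 s[j]='b': k: 5→1→0; π[18]=1 (border 'b')
j=19 s[j]='a': π[19]=2 (border 'ba')
j=20 s[j]='b': π[20]=3 (border 'bab')
j=21 s[j]='a': k: 3→1; π[21]=2 (border 'ba')
j=22 s[j]='b': π[22]=3 (border 'bab')
j=23 s[j]='a': k: 3→1; π[23]=2 (border 'ba')
j=24 s[j]='a': k: 2→0; π[24]=0 (border '')
j=25 s[j]='b': π[25]=1 (border 'b')
j=26 s[j]='b': k: 1→0; π[26]=1 (border 'b')
j=27 s[j]='b': k: 1→0; π[27]=1 (border 'b')
j=28 s[j]='b': k: 1→0; π[28]=1 (border 'b')
j=29 s[j]='b': k: 1→0; π[29]=1 (border 'b')
j=30 s[j]='b': k: 1→0; π[30]=1 (border 'b')
j=31 s[j]='a': π[31]=2 (border 'ba')
j=32 s[j]='a': k: 2→0; π[32]=0 (border '')
j=33 s[j]='b': π[33]=1 (border 'b')
j=34 s[j]='b': k: 1→0; π[34]=1 (border 'b')
j=35 s[j]='b': k: 1→0; π[35]=1 (border 'b')
j=36 s[j]='b': k: 1→0; π[36]=1 (border 'b')
j=37 s[j]='b': k: 1→0; π[37]=1 (border 'b')
j=38 s[j]='a': π[38]=2 (border 'ba')
j=39 s[j]='a': k: 2→0; π[39]=0 (border '')

[0, 0, 1, 1, 1, 2, 0, 1, 1, 2, 0, 1, 1, 1, 2, 3, 4, 5, 1, 2, 3, 2, 3, 2, 0, 1, 1, 1, 1, 1, 1, 2, 0, 1, 1, 1, 1, 1, 2, 0]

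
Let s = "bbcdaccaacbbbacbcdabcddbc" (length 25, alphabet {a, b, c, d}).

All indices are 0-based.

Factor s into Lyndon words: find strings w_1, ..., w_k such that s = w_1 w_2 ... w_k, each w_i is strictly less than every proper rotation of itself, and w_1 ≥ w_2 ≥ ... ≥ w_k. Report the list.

["bbcd", "acc", "aacbbbacbcdabcddbc"]

emit factor 1: 'bbcd' (i=0, period=4)
emit factor 2: 'acc' (i=4, period=3)
emit factor 3: 'aacbbbacbcdabcddbc' (i=7, period=18)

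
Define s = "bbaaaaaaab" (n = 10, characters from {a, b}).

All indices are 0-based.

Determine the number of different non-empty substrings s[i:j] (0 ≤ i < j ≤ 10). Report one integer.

rank | idx | suffix
   0 |   2 | aaaaaaab
   1 |   3 | aaaaaab
   2 |   4 | aaaaab
   3 |   5 | aaaab
   4 |   6 | aaab
   5 |   7 | aab
   6 |   8 | ab
   7 |   9 | b
   8 |   1 | baaaaaaab
   9 |   0 | bbaaaaaaab

SA = [2, 3, 4, 5, 6, 7, 8, 9, 1, 0]
i: (SA[i-1],SA[i]) lcp shared
  1: (2,3) 6 'aaaaaa'
  2: (3,4) 5 'aaaaa'
  3: (4,5) 4 'aaaa'
  4: (5,6) 3 'aaa'
  5: (6,7) 2 'aa'
  6: (7,8) 1 'a'
  7: (8,9) 0 ''
  8: (9,1) 1 'b'
  9: (1,0) 1 'b'

n(n+1)/2 = 10·11/2 = 55
Σ LCP = 0 + 6 + 5 + 4 + 3 + 2 + 1 + 0 + 1 + 1 = 23
distinct = 55 − 23 = 32

32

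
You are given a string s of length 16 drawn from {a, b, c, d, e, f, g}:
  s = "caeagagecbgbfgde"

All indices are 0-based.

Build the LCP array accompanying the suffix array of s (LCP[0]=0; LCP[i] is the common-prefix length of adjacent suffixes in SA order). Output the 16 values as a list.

[0, 1, 2, 0, 1, 0, 1, 0, 0, 1, 1, 0, 0, 1, 1, 1]

rank | idx | suffix
   0 |   1 | aeagagecbgbfgde
   1 |   3 | agagecbgbfgde
   2 |   5 | agecbgbfgde
   3 |  11 | bfgde
   4 |   9 | bgbfgde
   5 |   0 | caeagagecbgbfgde
   6 |   8 | cbgbfgde
   7 |  14 | de
   8 |  15 | e
   9 |   2 | eagagecbgbfgde
  10 |   7 | ecbgbfgde
  11 |  12 | fgde
  12 |   4 | gagecbgbfgde
  13 |  10 | gbfgde
  14 |  13 | gde
  15 |   6 | gecbgbfgde

SA = [1, 3, 5, 11, 9, 0, 8, 14, 15, 2, 7, 12, 4, 10, 13, 6]
rank  pair      lcp
   1  s[1:],s[3:]  1  'a'
   2  s[3:],s[5:]  2  'ag'
   3  s[5:],s[11:]  0  ''
   4  s[11:],s[9:]  1  'b'
   5  s[9:],s[0:]  0  ''
   6  s[0:],s[8:]  1  'c'
   7  s[8:],s[14:]  0  ''
   8  s[14:],s[15:]  0  ''
   9  s[15:],s[2:]  1  'e'
  10  s[2:],s[7:]  1  'e'
  11  s[7:],s[12:]  0  ''
  12  s[12:],s[4:]  0  ''
  13  s[4:],s[10:]  1  'g'
  14  s[10:],s[13:]  1  'g'
  15  s[13:],s[6:]  1  'g'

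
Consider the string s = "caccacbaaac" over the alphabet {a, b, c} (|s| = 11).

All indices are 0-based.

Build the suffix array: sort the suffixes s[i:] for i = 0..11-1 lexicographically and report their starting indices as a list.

rank→(start, suffix):
  0 → (7, 'aaac')
  1 → (8, 'aac')
  2 → (9, 'ac')
  3 → (4, 'acbaaac')
  4 → (1, 'accacbaaac')
  5 → (6, 'baaac')
  6 → (10, 'c')
  7 → (3, 'cacbaaac')
  8 → (0, 'caccacbaaac')
  9 → (5, 'cbaaac')
  10 → (2, 'ccacbaaac')

[7, 8, 9, 4, 1, 6, 10, 3, 0, 5, 2]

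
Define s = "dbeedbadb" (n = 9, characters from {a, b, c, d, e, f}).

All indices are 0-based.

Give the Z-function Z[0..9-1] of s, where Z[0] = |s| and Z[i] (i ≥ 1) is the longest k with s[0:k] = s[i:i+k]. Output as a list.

Z[0]=9
i=1: i≥r, start 0; Z[1]=0
i=2: i≥r, start 0; Z[2]=0
i=3: i≥r, start 0; Z[3]=0
i=4: i≥r, start 0; Z[4]=2 extend→box=[4,6)
i=5: min(r-i=1, Z[1]=0)=0; Z[5]=0
i=6: i≥r, start 0; Z[6]=0
i=7: i≥r, start 0; Z[7]=2 extend→box=[7,9)
i=8: min(r-i=1, Z[1]=0)=0; Z[8]=0

[9, 0, 0, 0, 2, 0, 0, 2, 0]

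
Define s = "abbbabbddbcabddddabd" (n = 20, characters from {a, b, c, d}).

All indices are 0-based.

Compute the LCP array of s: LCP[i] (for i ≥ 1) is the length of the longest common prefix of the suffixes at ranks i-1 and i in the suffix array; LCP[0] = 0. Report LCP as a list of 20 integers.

[0, 3, 2, 3, 0, 1, 2, 2, 1, 1, 2, 3, 0, 0, 1, 1, 1, 2, 2, 3]

rank→(start, suffix):
  0 → (0, 'abbbabbddbcabddddabd')
  1 → (4, 'abbddbcabddddabd')
  2 → (17, 'abd')
  3 → (11, 'abddddabd')
  4 → (3, 'babbddbcabddddabd')
  5 → (2, 'bbabbddbcabddddabd')
  6 → (1, 'bbbabbddbcabddddabd')
  7 → (5, 'bbddbcabddddabd')
  8 → (9, 'bcabddddabd')
  9 → (18, 'bd')
  10 → (6, 'bddbcabddddabd')
  11 → (12, 'bddddabd')
  12 → (10, 'cabddddabd')
  13 → (19, 'd')
  14 → (16, 'dabd')
  15 → (8, 'dbcabddddabd')
  16 → (15, 'ddabd')
  17 → (7, 'ddbcabddddabd')
  18 → (14, 'dddabd')
  19 → (13, 'ddddabd')

SA = [0, 4, 17, 11, 3, 2, 1, 5, 9, 18, 6, 12, 10, 19, 16, 8, 15, 7, 14, 13]
rank  pair      lcp
   1  s[0:],s[4:]  3  'abb'
   2  s[4:],s[17:]  2  'ab'
   3  s[17:],s[11:]  3  'abd'
   4  s[11:],s[3:]  0  ''
   5  s[3:],s[2:]  1  'b'
   6  s[2:],s[1:]  2  'bb'
   7  s[1:],s[5:]  2  'bb'
   8  s[5:],s[9:]  1  'b'
   9  s[9:],s[18:]  1  'b'
  10  s[18:],s[6:]  2  'bd'
  11  s[6:],s[12:]  3  'bdd'
  12  s[12:],s[10:]  0  ''
  13  s[10:],s[19:]  0  ''
  14  s[19:],s[16:]  1  'd'
  15  s[16:],s[8:]  1  'd'
  16  s[8:],s[15:]  1  'd'
  17  s[15:],s[7:]  2  'dd'
  18  s[7:],s[14:]  2  'dd'
  19  s[14:],s[13:]  3  'ddd'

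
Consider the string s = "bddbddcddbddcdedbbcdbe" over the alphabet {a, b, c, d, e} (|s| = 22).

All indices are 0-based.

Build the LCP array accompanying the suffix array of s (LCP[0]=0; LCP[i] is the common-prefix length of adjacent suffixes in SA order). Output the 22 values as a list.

rank | idx | suffix
   0 |  16 | bbcdbe
   1 |  17 | bcdbe
   2 |   0 | bddbddcddbddcdedbbcdbe
   3 |   3 | bddcddbddcdedbbcdbe
   4 |   9 | bddcdedbbcdbe
   5 |  20 | be
   6 |  18 | cdbe
   7 |   6 | cddbddcdedbbcdbe
   8 |  12 | cdedbbcdbe
   9 |  15 | dbbcdbe
  10 |   2 | dbddcddbddcdedbbcdbe
  11 |   8 | dbddcdedbbcdbe
  12 |  19 | dbe
  13 |   5 | dcddbddcdedbbcdbe
  14 |  11 | dcdedbbcdbe
  15 |   1 | ddbddcddbddcdedbbcdbe
  16 |   7 | ddbddcdedbbcdbe
  17 |   4 | ddcddbddcdedbbcdbe
  18 |  10 | ddcdedbbcdbe
  19 |  13 | dedbbcdbe
  20 |  21 | e
  21 |  14 | edbbcdbe

SA = [16, 17, 0, 3, 9, 20, 18, 6, 12, 15, 2, 8, 19, 5, 11, 1, 7, 4, 10, 13, 21, 14]
[i] adj suffixes → lcp
  [1] 16/17 → 1 ('b')
  [2] 17/0 → 1 ('b')
  [3] 0/3 → 3 ('bdd')
  [4] 3/9 → 5 ('bddcd')
  [5] 9/20 → 1 ('b')
  [6] 20/18 → 0 ('')
  [7] 18/6 → 2 ('cd')
  [8] 6/12 → 2 ('cd')
  [9] 12/15 → 0 ('')
  [10] 15/2 → 2 ('db')
  [11] 2/8 → 6 ('dbddcd')
  [12] 8/19 → 2 ('db')
  [13] 19/5 → 1 ('d')
  [14] 5/11 → 3 ('dcd')
  [15] 11/1 → 1 ('d')
  [16] 1/7 → 7 ('ddbddcd')
  [17] 7/4 → 2 ('dd')
  [18] 4/10 → 4 ('ddcd')
  [19] 10/13 → 1 ('d')
  [20] 13/21 → 0 ('')
  [21] 21/14 → 1 ('e')

[0, 1, 1, 3, 5, 1, 0, 2, 2, 0, 2, 6, 2, 1, 3, 1, 7, 2, 4, 1, 0, 1]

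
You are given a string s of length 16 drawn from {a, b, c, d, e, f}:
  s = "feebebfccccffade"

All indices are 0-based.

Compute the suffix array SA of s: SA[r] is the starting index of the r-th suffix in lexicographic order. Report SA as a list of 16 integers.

rank→(start, suffix):
  0 → (13, 'ade')
  1 → (3, 'bebfccccffade')
  2 → (5, 'bfccccffade')
  3 → (7, 'ccccffade')
  4 → (8, 'cccffade')
  5 → (9, 'ccffade')
  6 → (10, 'cffade')
  7 → (14, 'de')
  8 → (15, 'e')
  9 → (2, 'ebebfccccffade')
  10 → (4, 'ebfccccffade')
  11 → (1, 'eebebfccccffade')
  12 → (12, 'fade')
  13 → (6, 'fccccffade')
  14 → (0, 'feebebfccccffade')
  15 → (11, 'ffade')

[13, 3, 5, 7, 8, 9, 10, 14, 15, 2, 4, 1, 12, 6, 0, 11]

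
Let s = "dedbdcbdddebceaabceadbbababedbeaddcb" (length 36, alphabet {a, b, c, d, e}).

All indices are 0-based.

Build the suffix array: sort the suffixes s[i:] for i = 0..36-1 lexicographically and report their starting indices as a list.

rank | idx | suffix
   0 |  14 | aabceadbbababedbeaddcb
   1 |  23 | ababedbeaddcb
   2 |  15 | abceadbbababedbeaddcb
   3 |  25 | abedbeaddcb
   4 |  19 | adbbababedbeaddcb
   5 |  31 | addcb
   6 |  35 | b
   7 |  22 | bababedbeaddcb
   8 |  24 | babedbeaddcb
   9 |  21 | bbababedbeaddcb
  10 |  11 | bceaabceadbbababedbeaddcb
  11 |  16 | bceadbbababedbeaddcb
  12 |   3 | bdcbdddebceaabceadbbababedbeaddcb
  13 |   6 | bdddebceaabceadbbababedbeaddcb
  14 |  29 | beaddcb
  15 |  26 | bedbeaddcb
  16 |  34 | cb
  17 |   5 | cbdddebceaabceadbbababedbeaddcb
  18 |  12 | ceaabceadbbababedbeaddcb
  19 |  17 | ceadbbababedbeaddcb
  20 |  20 | dbbababedbeaddcb
  21 |   2 | dbdcbdddebceaabceadbbababedbeaddcb
  22 |  28 | dbeaddcb
  23 |  33 | dcb
  24 |   4 | dcbdddebceaabceadbbababedbeaddcb
  25 |  32 | ddcb
  26 |   7 | dddebceaabceadbbababedbeaddcb
  27 |   8 | ddebceaabceadbbababedbeaddcb
  28 |   9 | debceaabceadbbababedbeaddcb
  29 |   0 | dedbdcbdddebceaabceadbbababedbeaddcb
  30 |  13 | eaabceadbbababedbeaddcb
  31 |  18 | eadbbababedbeaddcb
  32 |  30 | eaddcb
  33 |  10 | ebceaabceadbbababedbeaddcb
  34 |   1 | edbdcbdddebceaabceadbbababedbeaddcb
  35 |  27 | edbeaddcb

[14, 23, 15, 25, 19, 31, 35, 22, 24, 21, 11, 16, 3, 6, 29, 26, 34, 5, 12, 17, 20, 2, 28, 33, 4, 32, 7, 8, 9, 0, 13, 18, 30, 10, 1, 27]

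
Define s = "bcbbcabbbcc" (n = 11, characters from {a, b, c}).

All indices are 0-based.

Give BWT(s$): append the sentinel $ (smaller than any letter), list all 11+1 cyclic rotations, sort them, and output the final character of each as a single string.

ccacbb$bcbbb

rank  rotation      last
    0  $bcbbcabbbcc  c
    1  abbbcc$bcbbc  c
    2  bbbcc$bcbbca  a
    3  bbcabbbcc$bc  c
    4  bbcc$bcbbcab  b
    5  bcabbbcc$bcb  b
    6  bcbbcabbbcc$  $
    7  bcc$bcbbcabb  b
    8  c$bcbbcabbbc  c
    9  cabbbcc$bcbb  b
   10  cbbcabbbcc$b  b
   11  cc$bcbbcabbb  b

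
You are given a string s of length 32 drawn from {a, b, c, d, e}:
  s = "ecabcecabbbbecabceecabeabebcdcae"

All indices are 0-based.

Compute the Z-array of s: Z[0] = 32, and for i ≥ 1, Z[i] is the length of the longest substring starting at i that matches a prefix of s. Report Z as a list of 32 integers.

Z[0]=32
i=1: outside box; Z[1]=0
i=2: outside box; Z[2]=0
i=3: outside box; Z[3]=0
i=4: outside box; Z[4]=0
i=5: outside box; Z[5]=4 extend→box=[5,9)
i=6: min(r-i=3, Z[1]=0)=0; Z[6]=0
i=7: min(r-i=2, Z[2]=0)=0; Z[7]=0
i=8: min(r-i=1, Z[3]=0)=0; Z[8]=0
i=9: outside box; Z[9]=0
i=10: outside box; Z[10]=0
i=11: outside box; Z[11]=0
i=12: outside box; Z[12]=6 extend→box=[12,18)
i=13: min(r-i=5, Z[1]=0)=0; Z[13]=0
i=14: min(r-i=4, Z[2]=0)=0; Z[14]=0
i=15: min(r-i=3, Z[3]=0)=0; Z[15]=0
i=16: min(r-i=2, Z[4]=0)=0; Z[16]=0
i=17: min(r-i=1, Z[5]=4)=1; Z[17]=1
i=18: outside box; Z[18]=4 extend→box=[18,22)
i=19: min(r-i=3, Z[1]=0)=0; Z[19]=0
i=20: min(r-i=2, Z[2]=0)=0; Z[20]=0
i=21: min(r-i=1, Z[3]=0)=0; Z[21]=0
i=22: outside box; Z[22]=1 extend→box=[22,23)
i=23: outside box; Z[23]=0
i=24: outside box; Z[24]=0
i=25: outside box; Z[25]=1 extend→box=[25,26)
i=26: outside box; Z[26]=0
i=27: outside box; Z[27]=0
i=28: outside box; Z[28]=0
i=29: outside box; Z[29]=0
i=30: outside box; Z[30]=0
i=31: outside box; Z[31]=1 extend→box=[31,32)

[32, 0, 0, 0, 0, 4, 0, 0, 0, 0, 0, 0, 6, 0, 0, 0, 0, 1, 4, 0, 0, 0, 1, 0, 0, 1, 0, 0, 0, 0, 0, 1]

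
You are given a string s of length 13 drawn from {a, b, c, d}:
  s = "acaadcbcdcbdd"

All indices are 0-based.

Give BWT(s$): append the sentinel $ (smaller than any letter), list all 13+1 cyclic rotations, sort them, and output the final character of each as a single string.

rank  rotation        last
    0  $acaadcbcdcbdd  d
    1  aadcbcdcbdd$ac  c
    2  acaadcbcdcbdd$  $
    3  adcbcdcbdd$aca  a
    4  bcdcbdd$acaadc  c
    5  bdd$acaadcbcdc  c
    6  caadcbcdcbdd$a  a
    7  cbcdcbdd$acaad  d
    8  cbdd$acaadcbcd  d
    9  cdcbdd$acaadcb  b
   10  d$acaadcbcdcbd  d
   11  dcbcdcbdd$acaa  a
   12  dcbdd$acaadcbc  c
   13  dd$acaadcbcdcb  b

dc$accaddbdacb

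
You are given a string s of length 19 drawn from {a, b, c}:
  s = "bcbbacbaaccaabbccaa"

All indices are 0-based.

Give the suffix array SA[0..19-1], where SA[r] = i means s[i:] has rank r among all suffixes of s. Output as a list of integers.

[18, 17, 11, 7, 12, 4, 8, 6, 3, 2, 13, 0, 14, 16, 10, 5, 1, 15, 9]

sorted suffixes:
  #0 SA[0]=18  'a'
  #1 SA[1]=17  'aa'
  #2 SA[2]=11  'aabbccaa'
  #3 SA[3]=7  'aaccaabbccaa'
  #4 SA[4]=12  'abbccaa'
  #5 SA[5]=4  'acbaaccaabbccaa'
  #6 SA[6]=8  'accaabbccaa'
  #7 SA[7]=6  'baaccaabbccaa'
  #8 SA[8]=3  'bacbaaccaabbccaa'
  #9 SA[9]=2  'bbacbaaccaabbccaa'
  #10 SA[10]=13  'bbccaa'
  #11 SA[11]=0  'bcbbacbaaccaabbccaa'
  #12 SA[12]=14  'bccaa'
  #13 SA[13]=16  'caa'
  #14 SA[14]=10  'caabbccaa'
  #15 SA[15]=5  'cbaaccaabbccaa'
  #16 SA[16]=1  'cbbacbaaccaabbccaa'
  #17 SA[17]=15  'ccaa'
  #18 SA[18]=9  'ccaabbccaa'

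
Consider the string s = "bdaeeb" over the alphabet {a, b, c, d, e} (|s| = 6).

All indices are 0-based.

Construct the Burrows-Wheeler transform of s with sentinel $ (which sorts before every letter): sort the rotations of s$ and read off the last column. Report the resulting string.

bde$bea

rank  rotation last
    0  $bdaeeb  b
    1  aeeb$bd  d
    2  b$bdaee  e
    3  bdaeeb$  $
    4  daeeb$b  b
    5  eb$bdae  e
    6  eeb$bda  a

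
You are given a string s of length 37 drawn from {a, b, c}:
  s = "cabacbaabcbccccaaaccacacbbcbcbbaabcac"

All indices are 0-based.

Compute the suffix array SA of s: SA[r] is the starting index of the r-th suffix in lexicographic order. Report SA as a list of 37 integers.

[15, 31, 6, 16, 1, 32, 7, 35, 20, 3, 22, 17, 30, 5, 2, 29, 24, 33, 27, 25, 8, 10, 36, 14, 0, 34, 19, 21, 4, 28, 23, 26, 9, 13, 18, 12, 11]

sorted suffixes:
  #0 SA[0]=15  'aaaccacacbbcbcbbaabcac'
  #1 SA[1]=31  'aabcac'
  #2 SA[2]=6  'aabcbccccaaaccacacbbcbcbbaabcac'
  #3 SA[3]=16  'aaccacacbbcbcbbaabcac'
  #4 SA[4]=1  'abacbaabcbccccaaaccacacbbcbcbbaabcac'
  #5 SA[5]=32  'abcac'
  #6 SA[6]=7  'abcbccccaaaccacacbbcbcbbaabcac'
  #7 SA[7]=35  'ac'
  #8 SA[8]=20  'acacbbcbcbbaabcac'
  #9 SA[9]=3  'acbaabcbccccaaaccacacbbcbcbbaabcac'
  #10 SA[10]=22  'acbbcbcbbaabcac'
  #11 SA[11]=17  'accacacbbcbcbbaabcac'
  #12 SA[12]=30  'baabcac'
  #13 SA[13]=5  'baabcbccccaaaccacacbbcbcbbaabcac'
  #14 SA[14]=2  'bacbaabcbccccaaaccacacbbcbcbbaabcac'
  #15 SA[15]=29  'bbaabcac'
  #16 SA[16]=24  'bbcbcbbaabcac'
  #17 SA[17]=33  'bcac'
  #18 SA[18]=27  'bcbbaabcac'
  #19 SA[19]=25  'bcbcbbaabcac'
  #20 SA[20]=8  'bcbccccaaaccacacbbcbcbbaabcac'
  #21 SA[21]=10  'bccccaaaccacacbbcbcbbaabcac'
  #22 SA[22]=36  'c'
  #23 SA[23]=14  'caaaccacacbbcbcbbaabcac'
  #24 SA[24]=0  'cabacbaabcbccccaaaccacacbbcbcbbaabcac'
  #25 SA[25]=34  'cac'
  #26 SA[26]=19  'cacacbbcbcbbaabcac'
  #27 SA[27]=21  'cacbbcbcbbaabcac'
  #28 SA[28]=4  'cbaabcbccccaaaccacacbbcbcbbaabcac'
  #29 SA[29]=28  'cbbaabcac'
  #30 SA[30]=23  'cbbcbcbbaabcac'
  #31 SA[31]=26  'cbcbbaabcac'
  #32 SA[32]=9  'cbccccaaaccacacbbcbcbbaabcac'
  #33 SA[33]=13  'ccaaaccacacbbcbcbbaabcac'
  #34 SA[34]=18  'ccacacbbcbcbbaabcac'
  #35 SA[35]=12  'cccaaaccacacbbcbcbbaabcac'
  #36 SA[36]=11  'ccccaaaccacacbbcbcbbaabcac'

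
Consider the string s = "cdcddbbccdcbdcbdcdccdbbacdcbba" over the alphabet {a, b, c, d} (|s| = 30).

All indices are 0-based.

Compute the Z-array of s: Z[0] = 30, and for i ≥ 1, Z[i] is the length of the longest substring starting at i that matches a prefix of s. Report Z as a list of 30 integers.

[30, 0, 2, 0, 0, 0, 0, 1, 3, 0, 1, 0, 0, 1, 0, 0, 3, 0, 1, 2, 0, 0, 0, 0, 3, 0, 1, 0, 0, 0]

Z[0]=30
i=1: outside box; Z[1]=0
i=2: outside box; Z[2]=2 grow→box=[2,4)
i=3: min(r-i=1, Z[1]=0)=0; Z[3]=0
i=4: outside box; Z[4]=0
i=5: outside box; Z[5]=0
i=6: outside box; Z[6]=0
i=7: outside box; Z[7]=1 grow→box=[7,8)
i=8: outside box; Z[8]=3 grow→box=[8,11)
i=9: min(r-i=2, Z[1]=0)=0; Z[9]=0
i=10: min(r-i=1, Z[2]=2)=1; Z[10]=1
i=11: outside box; Z[11]=0
i=12: outside box; Z[12]=0
i=13: outside box; Z[13]=1 grow→box=[13,14)
i=14: outside box; Z[14]=0
i=15: outside box; Z[15]=0
i=16: outside box; Z[16]=3 grow→box=[16,19)
i=17: min(r-i=2, Z[1]=0)=0; Z[17]=0
i=18: min(r-i=1, Z[2]=2)=1; Z[18]=1
i=19: outside box; Z[19]=2 grow→box=[19,21)
i=20: min(r-i=1, Z[1]=0)=0; Z[20]=0
i=21: outside box; Z[21]=0
i=22: outside box; Z[22]=0
i=23: outside box; Z[23]=0
i=24: outside box; Z[24]=3 grow→box=[24,27)
i=25: min(r-i=2, Z[1]=0)=0; Z[25]=0
i=26: min(r-i=1, Z[2]=2)=1; Z[26]=1
i=27: outside box; Z[27]=0
i=28: outside box; Z[28]=0
i=29: outside box; Z[29]=0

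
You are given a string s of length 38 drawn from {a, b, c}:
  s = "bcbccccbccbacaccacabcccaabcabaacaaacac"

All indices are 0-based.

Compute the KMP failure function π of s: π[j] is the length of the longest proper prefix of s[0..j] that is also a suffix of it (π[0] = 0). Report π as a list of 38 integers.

π[0] = 0
j=1 s[j]='c': π[1]=0 (border '')
j=2 s[j]='b': π[2]=1 (border 'b')
j=3 s[j]='c': π[3]=2 (border 'bc')
j=4 s[j]='c': k: 2→0; π[4]=0 (border '')
j=5 s[j]='c': π[5]=0 (border '')
j=6 s[j]='c': π[6]=0 (border '')
j=7 s[j]='b': π[7]=1 (border 'b')
j=8 s[j]='c': π[8]=2 (border 'bc')
j=9 s[j]='c': k: 2→0; π[9]=0 (border '')
j=10 s[j]='b': π[10]=1 (border 'b')
j=11 s[j]='a': k: 1→0; π[11]=0 (border '')
j=12 s[j]='c': π[12]=0 (border '')
j=13 s[j]='a': π[13]=0 (border '')
j=14 s[j]='c': π[14]=0 (border '')
j=15 s[j]='c': π[15]=0 (border '')
j=16 s[j]='a': π[16]=0 (border '')
j=17 s[j]='c': π[17]=0 (border '')
j=18 s[j]='a': π[18]=0 (border '')
j=19 s[j]='b': π[19]=1 (border 'b')
j=20 s[j]='c': π[20]=2 (border 'bc')
j=21 s[j]='c': k: 2→0; π[21]=0 (border '')
j=22 s[j]='c': π[22]=0 (border '')
j=23 s[j]='a': π[23]=0 (border '')
j=24 s[j]='a': π[24]=0 (border '')
j=25 s[j]='b': π[25]=1 (border 'b')
j=26 s[j]='c': π[26]=2 (border 'bc')
j=27 s[j]='a': k: 2→0; π[27]=0 (border '')
j=28 s[j]='b': π[28]=1 (border 'b')
j=29 s[j]='a': k: 1→0; π[29]=0 (border '')
j=30 s[j]='a': π[30]=0 (border '')
j=31 s[j]='c': π[31]=0 (border '')
j=32 s[j]='a': π[32]=0 (border '')
j=33 s[j]='a': π[33]=0 (border '')
j=34 s[j]='a': π[34]=0 (border '')
j=35 s[j]='c': π[35]=0 (border '')
j=36 s[j]='a': π[36]=0 (border '')
j=37 s[j]='c': π[37]=0 (border '')

[0, 0, 1, 2, 0, 0, 0, 1, 2, 0, 1, 0, 0, 0, 0, 0, 0, 0, 0, 1, 2, 0, 0, 0, 0, 1, 2, 0, 1, 0, 0, 0, 0, 0, 0, 0, 0, 0]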